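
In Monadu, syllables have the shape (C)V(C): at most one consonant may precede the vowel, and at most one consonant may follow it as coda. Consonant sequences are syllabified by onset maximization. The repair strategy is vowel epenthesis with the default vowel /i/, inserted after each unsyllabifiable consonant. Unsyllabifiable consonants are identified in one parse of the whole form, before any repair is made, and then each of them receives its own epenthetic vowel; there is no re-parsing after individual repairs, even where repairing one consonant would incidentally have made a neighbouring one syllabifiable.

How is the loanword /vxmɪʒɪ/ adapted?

viximɪʒɪ

Under (C)V(C), the unsyllabifiable consonants are /v/, /x/ (at most one coda consonant is licensed; onsets are limited to one consonant).
Each unlicensed consonant becomes the onset of a new syllable: /v/ → /vi/, /x/ → /xi/.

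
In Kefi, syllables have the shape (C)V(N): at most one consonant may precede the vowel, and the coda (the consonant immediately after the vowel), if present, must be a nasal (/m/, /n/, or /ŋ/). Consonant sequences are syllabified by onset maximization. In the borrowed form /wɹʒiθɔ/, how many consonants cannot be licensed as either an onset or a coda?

2

Syllabifying with onset maximization leaves /w/, /ɹ/ stranded (only a nasal (/m/, /n/, or /ŋ/) is licensed in coda position; onsets are limited to one consonant).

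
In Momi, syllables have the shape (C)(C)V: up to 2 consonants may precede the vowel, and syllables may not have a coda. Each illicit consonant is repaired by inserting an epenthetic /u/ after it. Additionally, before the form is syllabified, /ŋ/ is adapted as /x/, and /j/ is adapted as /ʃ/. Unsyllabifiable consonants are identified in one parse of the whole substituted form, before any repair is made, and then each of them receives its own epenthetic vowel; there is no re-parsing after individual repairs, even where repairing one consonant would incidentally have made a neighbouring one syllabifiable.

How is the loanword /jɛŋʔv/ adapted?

Substitution: /j/ → /ʃ/, /ŋ/ → /x/, giving /ʃɛxʔv/.
The consonants /x/, /ʔ/, /v/ cannot be parsed into a legal (C)(C)V syllable (no codas are permitted; onsets may contain at most 2 consonants).
Epenthesis after each stranded consonant: /x/ → /xu/, /ʔ/ → /ʔu/, /v/ → /vu/.

ʃɛxuʔuvu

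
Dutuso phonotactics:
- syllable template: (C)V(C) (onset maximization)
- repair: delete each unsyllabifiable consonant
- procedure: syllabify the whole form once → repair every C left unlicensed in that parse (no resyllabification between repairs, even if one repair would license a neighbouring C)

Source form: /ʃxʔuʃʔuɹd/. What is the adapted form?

ʔuʃʔuɹ

Under (C)V(C), the unsyllabifiable consonants are /ʃ/, /x/, /d/ (at most one coda consonant is licensed; onsets are limited to one consonant).
Each unlicensed consonant is deleted: /ʃ/, /x/, /d/.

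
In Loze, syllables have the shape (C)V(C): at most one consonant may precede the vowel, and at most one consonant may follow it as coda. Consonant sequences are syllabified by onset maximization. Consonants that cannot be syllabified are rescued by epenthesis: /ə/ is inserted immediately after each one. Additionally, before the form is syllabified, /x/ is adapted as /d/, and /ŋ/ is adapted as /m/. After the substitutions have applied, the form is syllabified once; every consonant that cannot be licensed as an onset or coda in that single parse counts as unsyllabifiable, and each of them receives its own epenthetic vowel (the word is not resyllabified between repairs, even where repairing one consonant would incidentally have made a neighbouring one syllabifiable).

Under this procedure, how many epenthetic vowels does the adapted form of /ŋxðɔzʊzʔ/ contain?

3

After substitution the input is /mdðɔzʊzʔ/.
The unsyllabifiable consonants are /m/, /d/, /ʔ/; each receives one epenthetic vowel.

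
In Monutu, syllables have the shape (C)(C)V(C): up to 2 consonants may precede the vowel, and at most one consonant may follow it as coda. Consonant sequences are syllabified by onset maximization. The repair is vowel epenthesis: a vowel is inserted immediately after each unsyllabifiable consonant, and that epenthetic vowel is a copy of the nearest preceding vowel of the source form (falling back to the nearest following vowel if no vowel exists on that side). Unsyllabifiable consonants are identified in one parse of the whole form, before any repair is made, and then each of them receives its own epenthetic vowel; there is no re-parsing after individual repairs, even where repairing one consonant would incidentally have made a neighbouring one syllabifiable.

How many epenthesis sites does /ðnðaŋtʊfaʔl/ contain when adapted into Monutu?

2

The unsyllabifiable consonants are /ð/, /l/; each receives one epenthetic vowel.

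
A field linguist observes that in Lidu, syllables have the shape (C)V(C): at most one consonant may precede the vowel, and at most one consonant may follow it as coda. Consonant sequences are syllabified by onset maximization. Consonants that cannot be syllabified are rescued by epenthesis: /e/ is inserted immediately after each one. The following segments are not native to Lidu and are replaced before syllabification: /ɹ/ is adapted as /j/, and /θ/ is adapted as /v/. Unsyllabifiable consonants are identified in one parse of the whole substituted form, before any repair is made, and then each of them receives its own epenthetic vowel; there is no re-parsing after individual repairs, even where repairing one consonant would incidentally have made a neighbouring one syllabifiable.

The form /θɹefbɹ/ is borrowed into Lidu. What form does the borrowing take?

Substitution: /θ/ → /v/, /ɹ/ → /j/, giving /vjefbj/.
Under (C)V(C), the unsyllabifiable consonants are /v/, /b/, /j/ (at most one coda consonant is licensed; onsets are limited to one consonant).
Each unlicensed consonant becomes the onset of a new syllable: /v/ → /ve/, /b/ → /be/, /j/ → /je/.

vejefbeje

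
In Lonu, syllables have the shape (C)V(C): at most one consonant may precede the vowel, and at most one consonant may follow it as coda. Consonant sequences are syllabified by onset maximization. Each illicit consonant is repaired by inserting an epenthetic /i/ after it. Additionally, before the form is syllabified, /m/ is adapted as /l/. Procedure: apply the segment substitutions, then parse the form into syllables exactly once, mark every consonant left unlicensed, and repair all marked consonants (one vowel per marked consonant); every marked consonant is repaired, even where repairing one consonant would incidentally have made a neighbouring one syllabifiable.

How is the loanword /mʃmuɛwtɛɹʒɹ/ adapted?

liʃiluɛwtɛɹʒiɹi

Substitution: /m/ → /l/, giving /lʃluɛwtɛɹʒɹ/.
The consonants /l/, /ʃ/, /ʒ/, /ɹ/ cannot be parsed into a legal (C)V(C) syllable (at most one coda consonant is licensed; onsets are limited to one consonant).
Inserting the epenthetic vowel yields /l/ → /li/, /ʃ/ → /ʃi/, /ʒ/ → /ʒi/, /ɹ/ → /ɹi/.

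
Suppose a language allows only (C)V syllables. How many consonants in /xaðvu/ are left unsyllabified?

1

The consonants /ð/ cannot be parsed into a legal (C)V syllable (no codas are permitted; onsets are limited to one consonant).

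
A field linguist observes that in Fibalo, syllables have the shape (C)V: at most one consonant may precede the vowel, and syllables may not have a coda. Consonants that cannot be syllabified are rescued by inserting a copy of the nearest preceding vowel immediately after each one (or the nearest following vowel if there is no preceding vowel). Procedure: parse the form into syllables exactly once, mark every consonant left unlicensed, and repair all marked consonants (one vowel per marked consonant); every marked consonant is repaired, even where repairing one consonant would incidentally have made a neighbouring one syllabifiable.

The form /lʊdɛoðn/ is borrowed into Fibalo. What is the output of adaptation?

Under (C)V, the unsyllabifiable consonants are /ð/, /n/ (no codas are permitted; onsets are limited to one consonant).
Each unlicensed consonant becomes the onset of a new syllable: /ð/ → /ðo/, /n/ → /no/.

lʊdɛoðono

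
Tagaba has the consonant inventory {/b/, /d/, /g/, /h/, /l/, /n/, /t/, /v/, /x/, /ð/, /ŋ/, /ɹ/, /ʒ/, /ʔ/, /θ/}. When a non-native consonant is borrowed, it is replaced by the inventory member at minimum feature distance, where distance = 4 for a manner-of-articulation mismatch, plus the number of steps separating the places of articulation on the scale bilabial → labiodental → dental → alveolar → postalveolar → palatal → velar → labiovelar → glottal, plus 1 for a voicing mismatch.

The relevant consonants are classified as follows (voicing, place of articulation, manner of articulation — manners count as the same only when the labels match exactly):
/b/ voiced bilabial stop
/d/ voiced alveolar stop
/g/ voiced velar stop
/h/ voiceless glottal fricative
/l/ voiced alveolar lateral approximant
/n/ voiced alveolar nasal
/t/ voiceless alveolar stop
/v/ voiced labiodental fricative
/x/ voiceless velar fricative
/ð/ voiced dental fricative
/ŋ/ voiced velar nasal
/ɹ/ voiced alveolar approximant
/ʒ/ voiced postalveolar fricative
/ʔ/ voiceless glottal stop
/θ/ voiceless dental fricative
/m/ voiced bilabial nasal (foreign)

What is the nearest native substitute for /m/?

/n/ is closest: same manner (nasal), place distance 3 (bilabial→alveolar), same voicing; total 3. Next closest is /b/ at distance 4.

n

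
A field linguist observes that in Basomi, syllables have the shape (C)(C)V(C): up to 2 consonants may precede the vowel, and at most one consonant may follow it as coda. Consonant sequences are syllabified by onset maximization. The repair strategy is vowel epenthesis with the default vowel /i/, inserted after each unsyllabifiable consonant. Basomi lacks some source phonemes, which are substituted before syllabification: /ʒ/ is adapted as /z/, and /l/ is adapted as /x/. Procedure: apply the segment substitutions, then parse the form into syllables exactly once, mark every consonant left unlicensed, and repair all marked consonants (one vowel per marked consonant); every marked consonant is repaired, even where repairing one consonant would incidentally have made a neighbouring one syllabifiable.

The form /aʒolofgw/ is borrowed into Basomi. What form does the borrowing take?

azoxofgiwi

Substitution: /ʒ/ → /z/, /l/ → /x/, giving /azoxofgw/.
Under (C)(C)V(C), the unsyllabifiable consonants are /g/, /w/ (at most one coda consonant is licensed; onsets may contain at most 2 consonants).
Epenthesis after each stranded consonant: /g/ → /gi/, /w/ → /wi/.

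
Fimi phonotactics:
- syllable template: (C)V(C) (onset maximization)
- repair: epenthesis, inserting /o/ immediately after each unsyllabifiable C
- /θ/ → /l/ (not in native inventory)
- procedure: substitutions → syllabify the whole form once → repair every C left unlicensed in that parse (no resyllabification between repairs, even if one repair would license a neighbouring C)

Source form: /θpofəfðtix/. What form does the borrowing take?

lopofəfðotix

Substitution: /θ/ → /l/, giving /lpofəfðtix/.
The consonants /l/, /ð/ cannot be parsed into a legal (C)V(C) syllable (at most one coda consonant is licensed; onsets are limited to one consonant).
Inserting the epenthetic vowel yields /l/ → /lo/, /ð/ → /ðo/.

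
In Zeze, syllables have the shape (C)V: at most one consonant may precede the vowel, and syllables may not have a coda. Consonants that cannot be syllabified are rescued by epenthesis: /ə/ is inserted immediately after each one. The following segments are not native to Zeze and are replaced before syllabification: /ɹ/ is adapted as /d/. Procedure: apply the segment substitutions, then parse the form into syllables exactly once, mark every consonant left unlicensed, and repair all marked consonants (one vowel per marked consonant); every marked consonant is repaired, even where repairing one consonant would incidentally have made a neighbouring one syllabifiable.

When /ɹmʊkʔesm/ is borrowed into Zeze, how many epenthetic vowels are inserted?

After substitution the input is /dmʊkʔesm/.
The unsyllabifiable consonants are /d/, /k/, /s/, /m/; each receives one epenthetic vowel.

4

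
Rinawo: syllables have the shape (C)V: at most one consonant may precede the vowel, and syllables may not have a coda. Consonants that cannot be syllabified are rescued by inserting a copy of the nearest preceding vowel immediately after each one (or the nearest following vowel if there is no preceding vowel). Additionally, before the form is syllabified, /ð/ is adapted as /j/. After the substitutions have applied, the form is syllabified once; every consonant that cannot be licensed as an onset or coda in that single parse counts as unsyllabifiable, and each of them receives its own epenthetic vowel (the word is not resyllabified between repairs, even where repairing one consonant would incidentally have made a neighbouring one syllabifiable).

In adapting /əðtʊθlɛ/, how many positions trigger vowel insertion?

After substitution the input is /əjtʊθlɛ/.
The unsyllabifiable consonants are /j/, /θ/; each receives one epenthetic vowel.

2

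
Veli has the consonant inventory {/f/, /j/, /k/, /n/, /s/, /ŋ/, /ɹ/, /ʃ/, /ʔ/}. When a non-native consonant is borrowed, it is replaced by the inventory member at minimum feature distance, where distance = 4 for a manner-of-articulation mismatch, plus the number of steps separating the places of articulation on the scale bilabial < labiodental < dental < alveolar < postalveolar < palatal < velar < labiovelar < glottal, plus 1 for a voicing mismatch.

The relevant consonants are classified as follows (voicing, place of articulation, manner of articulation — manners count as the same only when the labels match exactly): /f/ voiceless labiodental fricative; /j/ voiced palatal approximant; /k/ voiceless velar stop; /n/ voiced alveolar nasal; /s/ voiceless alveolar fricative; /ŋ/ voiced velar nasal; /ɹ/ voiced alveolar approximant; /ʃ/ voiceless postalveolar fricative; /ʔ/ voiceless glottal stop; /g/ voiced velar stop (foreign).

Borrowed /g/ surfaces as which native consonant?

k

/k/ is closest: same manner (stop), place distance 0 (velar→velar), voicing differs (+1); total 1. Next closest is /ʔ/ at distance 3.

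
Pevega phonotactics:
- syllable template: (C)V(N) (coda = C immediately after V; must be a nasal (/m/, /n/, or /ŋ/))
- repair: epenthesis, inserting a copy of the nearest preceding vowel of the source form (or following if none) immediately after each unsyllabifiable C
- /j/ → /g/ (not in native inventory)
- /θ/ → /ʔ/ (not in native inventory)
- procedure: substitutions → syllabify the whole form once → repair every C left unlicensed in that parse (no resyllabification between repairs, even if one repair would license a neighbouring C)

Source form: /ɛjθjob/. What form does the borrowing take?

ɛgɛʔɛgobo

Substitution: /j/ → /g/, /θ/ → /ʔ/, giving /ɛgʔgob/.
The consonants /g/, /ʔ/, /b/ cannot be parsed into a legal (C)V(N) syllable (only a nasal (/m/, /n/, or /ŋ/) is licensed in coda position; onsets are limited to one consonant).
Each unlicensed consonant becomes the onset of a new syllable: /g/ → /gɛ/, /ʔ/ → /ʔɛ/, /b/ → /bo/.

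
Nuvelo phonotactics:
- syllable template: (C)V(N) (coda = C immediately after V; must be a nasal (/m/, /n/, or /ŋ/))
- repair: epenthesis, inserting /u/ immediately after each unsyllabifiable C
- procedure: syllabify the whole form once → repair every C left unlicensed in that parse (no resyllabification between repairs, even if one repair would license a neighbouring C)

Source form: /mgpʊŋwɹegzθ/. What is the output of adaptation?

The consonants /m/, /g/, /w/, /g/, /z/, /θ/ cannot be parsed into a legal (C)V(N) syllable (only a nasal (/m/, /n/, or /ŋ/) is licensed in coda position; onsets are limited to one consonant).
Each unlicensed consonant becomes the onset of a new syllable: /m/ → /mu/, /g/ → /gu/, /w/ → /wu/, /g/ → /gu/, /z/ → /zu/, /θ/ → /θu/.

mugupʊŋwuɹeguzuθu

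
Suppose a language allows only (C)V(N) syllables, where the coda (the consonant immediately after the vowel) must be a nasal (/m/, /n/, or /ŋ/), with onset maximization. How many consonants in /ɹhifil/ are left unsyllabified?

2

Under (C)V(N), the unsyllabifiable consonants are /ɹ/, /l/ (only a nasal (/m/, /n/, or /ŋ/) is licensed in coda position; onsets are limited to one consonant).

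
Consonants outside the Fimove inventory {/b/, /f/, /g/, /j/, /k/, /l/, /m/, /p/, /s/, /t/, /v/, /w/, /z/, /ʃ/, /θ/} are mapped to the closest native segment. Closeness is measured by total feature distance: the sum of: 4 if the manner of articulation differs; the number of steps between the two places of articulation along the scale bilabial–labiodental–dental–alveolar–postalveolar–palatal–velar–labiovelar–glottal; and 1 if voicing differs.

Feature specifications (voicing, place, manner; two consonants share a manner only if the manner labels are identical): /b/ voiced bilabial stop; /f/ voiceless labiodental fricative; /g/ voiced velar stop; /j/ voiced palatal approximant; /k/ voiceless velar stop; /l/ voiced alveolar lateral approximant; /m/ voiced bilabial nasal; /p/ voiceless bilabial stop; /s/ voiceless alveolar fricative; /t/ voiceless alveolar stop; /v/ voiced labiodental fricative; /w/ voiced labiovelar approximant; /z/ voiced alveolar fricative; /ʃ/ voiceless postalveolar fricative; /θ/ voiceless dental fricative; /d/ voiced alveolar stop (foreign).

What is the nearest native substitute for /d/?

t

/t/ is closest: same manner (stop), place distance 0 (alveolar→alveolar), voicing differs (+1); total 1. Next closest is /b/ at distance 3.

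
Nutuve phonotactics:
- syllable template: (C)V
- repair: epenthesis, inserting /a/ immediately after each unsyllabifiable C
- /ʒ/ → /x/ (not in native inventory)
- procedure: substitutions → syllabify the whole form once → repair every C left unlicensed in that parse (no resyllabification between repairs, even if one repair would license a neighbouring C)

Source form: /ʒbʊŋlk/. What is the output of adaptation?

xabʊŋalaka

Substitution: /ʒ/ → /x/, giving /xbʊŋlk/.
The consonants /x/, /ŋ/, /l/, /k/ cannot be parsed into a legal (C)V syllable (no codas are permitted; onsets are limited to one consonant).
Inserting the epenthetic vowel yields /x/ → /xa/, /ŋ/ → /ŋa/, /l/ → /la/, /k/ → /ka/.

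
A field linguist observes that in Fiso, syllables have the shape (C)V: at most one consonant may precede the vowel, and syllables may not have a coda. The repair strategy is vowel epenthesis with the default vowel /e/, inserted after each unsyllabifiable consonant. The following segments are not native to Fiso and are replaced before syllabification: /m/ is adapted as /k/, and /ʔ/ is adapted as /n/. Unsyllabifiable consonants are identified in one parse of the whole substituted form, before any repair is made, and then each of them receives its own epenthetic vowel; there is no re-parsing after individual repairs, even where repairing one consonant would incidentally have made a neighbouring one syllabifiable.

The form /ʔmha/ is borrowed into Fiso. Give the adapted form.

Substitution: /ʔ/ → /n/, /m/ → /k/, giving /nkha/.
The consonants /n/, /k/ cannot be parsed into a legal (C)V syllable (no codas are permitted; onsets are limited to one consonant).
Epenthesis after each stranded consonant: /n/ → /ne/, /k/ → /ke/.

nekeha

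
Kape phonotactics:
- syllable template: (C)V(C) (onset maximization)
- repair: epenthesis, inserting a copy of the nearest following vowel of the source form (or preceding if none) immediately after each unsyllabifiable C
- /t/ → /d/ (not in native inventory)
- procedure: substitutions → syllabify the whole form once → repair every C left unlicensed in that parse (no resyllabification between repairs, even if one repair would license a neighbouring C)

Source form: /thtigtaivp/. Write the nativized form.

dihidigdaivpi

Substitution: /t/ → /d/, giving /dhdigdaivp/.
Under (C)V(C), the unsyllabifiable consonants are /d/, /h/, /p/ (at most one coda consonant is licensed; onsets are limited to one consonant).
Epenthesis after each stranded consonant: /d/ → /di/, /h/ → /hi/, /p/ → /pi/.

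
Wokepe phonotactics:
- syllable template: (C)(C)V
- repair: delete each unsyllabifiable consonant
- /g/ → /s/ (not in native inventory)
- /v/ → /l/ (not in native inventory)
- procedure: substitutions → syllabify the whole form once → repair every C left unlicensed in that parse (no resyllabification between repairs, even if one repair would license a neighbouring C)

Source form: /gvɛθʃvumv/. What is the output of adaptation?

Substitution: /g/ → /s/, /v/ → /l/, giving /slɛθʃluml/.
Under (C)(C)V, the unsyllabifiable consonants are /θ/, /m/, /l/ (no codas are permitted; onsets may contain at most 2 consonants).
Deletion applies to /θ/, /m/, /l/.

slɛʃlu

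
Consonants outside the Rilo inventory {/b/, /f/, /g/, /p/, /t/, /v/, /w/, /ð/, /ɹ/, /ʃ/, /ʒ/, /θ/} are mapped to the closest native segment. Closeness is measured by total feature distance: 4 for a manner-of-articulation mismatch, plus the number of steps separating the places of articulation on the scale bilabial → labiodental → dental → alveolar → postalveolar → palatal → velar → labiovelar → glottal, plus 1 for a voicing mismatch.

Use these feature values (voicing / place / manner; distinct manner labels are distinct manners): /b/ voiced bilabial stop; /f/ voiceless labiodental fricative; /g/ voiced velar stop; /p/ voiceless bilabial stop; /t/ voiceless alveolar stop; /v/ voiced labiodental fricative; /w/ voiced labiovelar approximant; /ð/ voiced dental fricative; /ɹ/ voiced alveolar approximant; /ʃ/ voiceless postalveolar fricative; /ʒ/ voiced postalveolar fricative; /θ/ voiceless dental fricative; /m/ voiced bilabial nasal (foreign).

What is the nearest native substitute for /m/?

/b/ is closest: manner differs (nasal→stop, +4), place distance 0 (bilabial→bilabial), same voicing; total 4. Next closest is /p/ at distance 5.

b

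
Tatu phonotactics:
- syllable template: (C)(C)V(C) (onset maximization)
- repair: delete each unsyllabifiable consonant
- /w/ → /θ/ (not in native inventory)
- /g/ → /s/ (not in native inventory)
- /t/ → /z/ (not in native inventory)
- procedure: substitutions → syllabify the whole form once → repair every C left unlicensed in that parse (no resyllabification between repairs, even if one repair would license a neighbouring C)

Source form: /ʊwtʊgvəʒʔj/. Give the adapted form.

ʊθzʊsvəʒ

Substitution: /w/ → /θ/, /t/ → /z/, /g/ → /s/, giving /ʊθzʊsvəʒʔj/.
Under (C)(C)V(C), the unsyllabifiable consonants are /ʔ/, /j/ (at most one coda consonant is licensed; onsets may contain at most 2 consonants).
Deletion applies to /ʔ/, /j/.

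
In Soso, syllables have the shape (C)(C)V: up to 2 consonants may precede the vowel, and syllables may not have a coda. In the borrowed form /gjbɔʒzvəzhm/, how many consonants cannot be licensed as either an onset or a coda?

The consonants /g/, /ʒ/, /z/, /h/, /m/ cannot be parsed into a legal (C)(C)V syllable (no codas are permitted; onsets may contain at most 2 consonants).

5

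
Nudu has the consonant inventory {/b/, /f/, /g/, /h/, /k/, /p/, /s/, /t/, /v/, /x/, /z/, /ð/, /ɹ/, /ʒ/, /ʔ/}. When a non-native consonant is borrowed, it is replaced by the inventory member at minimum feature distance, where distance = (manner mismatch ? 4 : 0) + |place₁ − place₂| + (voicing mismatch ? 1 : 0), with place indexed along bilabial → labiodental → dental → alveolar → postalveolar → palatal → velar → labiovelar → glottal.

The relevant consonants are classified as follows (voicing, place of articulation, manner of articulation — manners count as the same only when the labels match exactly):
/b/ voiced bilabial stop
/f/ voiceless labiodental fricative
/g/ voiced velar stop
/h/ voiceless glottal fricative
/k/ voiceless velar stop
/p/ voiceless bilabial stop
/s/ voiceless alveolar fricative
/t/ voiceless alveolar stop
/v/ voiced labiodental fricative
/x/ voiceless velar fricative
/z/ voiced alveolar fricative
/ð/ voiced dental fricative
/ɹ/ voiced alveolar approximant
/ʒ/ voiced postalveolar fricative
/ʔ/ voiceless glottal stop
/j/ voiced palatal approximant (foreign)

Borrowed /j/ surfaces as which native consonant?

ɹ

/ɹ/ is closest: same manner (approximant), place distance 2 (palatal→alveolar), same voicing; total 2. Next closest is /g/ at distance 5.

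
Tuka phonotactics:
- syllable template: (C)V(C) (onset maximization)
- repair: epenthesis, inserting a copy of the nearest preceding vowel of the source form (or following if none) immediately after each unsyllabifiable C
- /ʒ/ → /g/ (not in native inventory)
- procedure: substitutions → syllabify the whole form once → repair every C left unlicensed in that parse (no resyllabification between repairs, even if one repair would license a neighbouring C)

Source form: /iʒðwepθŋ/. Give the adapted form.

igðiwepθeŋe

Substitution: /ʒ/ → /g/, giving /igðwepθŋ/.
Syllabifying with onset maximization leaves /ð/, /θ/, /ŋ/ stranded (at most one coda consonant is licensed; onsets are limited to one consonant).
Each unlicensed consonant becomes the onset of a new syllable: /ð/ → /ði/, /θ/ → /θe/, /ŋ/ → /ŋe/.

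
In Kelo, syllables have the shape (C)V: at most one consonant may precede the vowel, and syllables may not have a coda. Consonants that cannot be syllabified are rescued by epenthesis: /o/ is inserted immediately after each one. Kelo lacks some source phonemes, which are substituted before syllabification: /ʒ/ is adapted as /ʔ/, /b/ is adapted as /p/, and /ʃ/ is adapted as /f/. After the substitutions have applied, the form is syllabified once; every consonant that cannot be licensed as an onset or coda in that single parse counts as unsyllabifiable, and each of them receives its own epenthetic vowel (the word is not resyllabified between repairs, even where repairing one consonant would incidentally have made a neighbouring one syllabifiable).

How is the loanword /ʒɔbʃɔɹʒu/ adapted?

Substitution: /ʒ/ → /ʔ/, /b/ → /p/, /ʃ/ → /f/, giving /ʔɔpfɔɹʔu/.
Syllabifying with onset maximization leaves /p/, /ɹ/ stranded (no codas are permitted; onsets are limited to one consonant).
Epenthesis after each stranded consonant: /p/ → /po/, /ɹ/ → /ɹo/.

ʔɔpofɔɹoʔu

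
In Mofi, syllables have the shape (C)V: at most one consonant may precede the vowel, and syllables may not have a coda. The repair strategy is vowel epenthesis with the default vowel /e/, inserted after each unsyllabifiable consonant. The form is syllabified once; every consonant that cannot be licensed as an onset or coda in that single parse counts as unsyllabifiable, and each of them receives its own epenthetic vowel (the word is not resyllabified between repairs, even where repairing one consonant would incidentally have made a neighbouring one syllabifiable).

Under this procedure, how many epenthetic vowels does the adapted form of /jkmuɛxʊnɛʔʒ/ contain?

4

The unsyllabifiable consonants are /j/, /k/, /ʔ/, /ʒ/; each receives one epenthetic vowel.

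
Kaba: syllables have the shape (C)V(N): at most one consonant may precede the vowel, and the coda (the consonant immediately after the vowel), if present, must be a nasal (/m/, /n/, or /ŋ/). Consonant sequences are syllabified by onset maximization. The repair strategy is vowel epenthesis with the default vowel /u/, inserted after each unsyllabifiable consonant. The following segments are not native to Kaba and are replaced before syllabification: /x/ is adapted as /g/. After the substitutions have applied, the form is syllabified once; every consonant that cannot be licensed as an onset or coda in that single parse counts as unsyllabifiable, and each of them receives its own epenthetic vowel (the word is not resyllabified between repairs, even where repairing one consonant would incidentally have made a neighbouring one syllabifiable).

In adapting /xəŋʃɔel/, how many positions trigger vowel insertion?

1

After substitution the input is /gəŋʃɔel/.
The unsyllabifiable consonants are /l/; each receives one epenthetic vowel.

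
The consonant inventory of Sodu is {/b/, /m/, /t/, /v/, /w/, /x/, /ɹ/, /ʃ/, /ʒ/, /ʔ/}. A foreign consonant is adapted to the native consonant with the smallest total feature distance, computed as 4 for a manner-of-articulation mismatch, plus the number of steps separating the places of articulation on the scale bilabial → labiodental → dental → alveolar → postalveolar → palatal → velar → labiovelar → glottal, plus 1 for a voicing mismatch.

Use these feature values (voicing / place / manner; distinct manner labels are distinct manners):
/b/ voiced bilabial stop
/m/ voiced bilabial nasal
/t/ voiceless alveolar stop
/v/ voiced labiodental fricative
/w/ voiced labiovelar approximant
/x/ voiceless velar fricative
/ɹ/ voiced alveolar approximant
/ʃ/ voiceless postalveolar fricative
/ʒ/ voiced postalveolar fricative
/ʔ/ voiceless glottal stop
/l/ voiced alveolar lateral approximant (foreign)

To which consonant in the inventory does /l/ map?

/ɹ/ is closest: manner differs (lateral approximant→approximant, +4), place distance 0 (alveolar→alveolar), same voicing; total 4. Next closest is /t/ at distance 5.

ɹ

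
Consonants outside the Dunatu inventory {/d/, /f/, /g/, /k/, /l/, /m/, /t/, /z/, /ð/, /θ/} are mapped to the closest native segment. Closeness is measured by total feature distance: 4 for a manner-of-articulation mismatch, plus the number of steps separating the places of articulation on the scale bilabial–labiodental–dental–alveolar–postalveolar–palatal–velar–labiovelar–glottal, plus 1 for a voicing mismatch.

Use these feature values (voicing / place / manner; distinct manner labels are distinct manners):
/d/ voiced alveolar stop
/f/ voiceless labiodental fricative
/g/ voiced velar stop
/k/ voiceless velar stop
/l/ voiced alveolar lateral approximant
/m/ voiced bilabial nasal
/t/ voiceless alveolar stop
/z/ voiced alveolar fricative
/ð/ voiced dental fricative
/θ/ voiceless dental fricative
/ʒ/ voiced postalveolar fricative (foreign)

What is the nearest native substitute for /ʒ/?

/z/ is closest: same manner (fricative), place distance 1 (postalveolar→alveolar), same voicing; total 1. Next closest is /ð/ at distance 2.

z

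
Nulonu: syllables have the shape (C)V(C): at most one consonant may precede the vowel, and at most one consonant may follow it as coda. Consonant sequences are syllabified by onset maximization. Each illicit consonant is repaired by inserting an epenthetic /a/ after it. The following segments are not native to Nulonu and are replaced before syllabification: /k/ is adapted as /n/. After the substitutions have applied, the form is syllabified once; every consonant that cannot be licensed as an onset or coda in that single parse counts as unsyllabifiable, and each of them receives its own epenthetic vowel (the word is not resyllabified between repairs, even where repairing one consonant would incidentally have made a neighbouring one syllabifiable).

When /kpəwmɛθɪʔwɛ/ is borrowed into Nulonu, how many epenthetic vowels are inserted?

1

After substitution the input is /npəwmɛθɪʔwɛ/.
The unsyllabifiable consonants are /n/; each receives one epenthetic vowel.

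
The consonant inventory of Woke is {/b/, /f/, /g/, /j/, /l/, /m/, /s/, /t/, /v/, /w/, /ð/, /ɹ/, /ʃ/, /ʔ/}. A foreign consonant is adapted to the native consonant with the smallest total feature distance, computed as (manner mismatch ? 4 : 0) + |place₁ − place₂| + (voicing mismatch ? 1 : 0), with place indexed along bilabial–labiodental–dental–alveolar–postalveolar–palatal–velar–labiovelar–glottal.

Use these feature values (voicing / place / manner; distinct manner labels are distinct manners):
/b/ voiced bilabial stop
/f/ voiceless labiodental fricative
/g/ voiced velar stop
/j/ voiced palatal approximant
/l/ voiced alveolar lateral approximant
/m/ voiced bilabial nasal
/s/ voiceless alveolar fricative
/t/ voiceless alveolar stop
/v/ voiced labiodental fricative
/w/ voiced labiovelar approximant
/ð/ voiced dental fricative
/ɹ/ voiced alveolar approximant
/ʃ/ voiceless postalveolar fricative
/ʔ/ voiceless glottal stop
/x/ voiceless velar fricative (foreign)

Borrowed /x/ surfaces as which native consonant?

ʃ

/ʃ/ is closest: same manner (fricative), place distance 2 (velar→postalveolar), same voicing; total 2. Next closest is /s/ at distance 3.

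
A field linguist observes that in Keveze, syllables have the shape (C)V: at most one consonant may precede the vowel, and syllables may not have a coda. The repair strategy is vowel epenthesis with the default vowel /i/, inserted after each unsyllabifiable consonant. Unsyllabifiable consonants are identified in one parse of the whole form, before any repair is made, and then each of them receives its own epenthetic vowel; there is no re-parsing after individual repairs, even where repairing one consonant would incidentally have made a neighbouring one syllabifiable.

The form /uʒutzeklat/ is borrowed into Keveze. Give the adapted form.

uʒutizekilati

Syllabifying with onset maximization leaves /t/, /k/, /t/ stranded (no codas are permitted; onsets are limited to one consonant).
Inserting the epenthetic vowel yields /t/ → /ti/, /k/ → /ki/, /t/ → /ti/.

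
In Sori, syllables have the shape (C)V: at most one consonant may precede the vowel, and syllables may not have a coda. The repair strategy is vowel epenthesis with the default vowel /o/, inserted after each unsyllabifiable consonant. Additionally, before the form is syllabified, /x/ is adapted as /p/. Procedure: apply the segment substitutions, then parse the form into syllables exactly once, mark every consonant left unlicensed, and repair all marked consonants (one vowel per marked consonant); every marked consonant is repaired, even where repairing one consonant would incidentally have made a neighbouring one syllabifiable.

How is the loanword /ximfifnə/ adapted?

Substitution: /x/ → /p/, giving /pimfifnə/.
Syllabifying with onset maximization leaves /m/, /f/ stranded (no codas are permitted; onsets are limited to one consonant).
Each unlicensed consonant becomes the onset of a new syllable: /m/ → /mo/, /f/ → /fo/.

pimofifonə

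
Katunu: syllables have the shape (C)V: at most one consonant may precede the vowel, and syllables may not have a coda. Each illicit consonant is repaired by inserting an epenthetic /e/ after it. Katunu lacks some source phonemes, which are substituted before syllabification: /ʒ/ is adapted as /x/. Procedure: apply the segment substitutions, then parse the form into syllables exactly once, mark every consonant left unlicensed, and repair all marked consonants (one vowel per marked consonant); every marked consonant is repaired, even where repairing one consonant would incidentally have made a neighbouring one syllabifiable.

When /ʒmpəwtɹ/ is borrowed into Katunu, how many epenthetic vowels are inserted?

After substitution the input is /xmpəwtɹ/.
The unsyllabifiable consonants are /x/, /m/, /w/, /t/, /ɹ/; each receives one epenthetic vowel.

5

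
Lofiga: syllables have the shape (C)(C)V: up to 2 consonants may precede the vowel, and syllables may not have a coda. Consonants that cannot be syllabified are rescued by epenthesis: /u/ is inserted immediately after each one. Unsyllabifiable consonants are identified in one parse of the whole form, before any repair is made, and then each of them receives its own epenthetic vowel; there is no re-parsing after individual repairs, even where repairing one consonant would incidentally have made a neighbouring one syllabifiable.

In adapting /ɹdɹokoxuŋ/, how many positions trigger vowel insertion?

The unsyllabifiable consonants are /ɹ/, /ŋ/; each receives one epenthetic vowel.

2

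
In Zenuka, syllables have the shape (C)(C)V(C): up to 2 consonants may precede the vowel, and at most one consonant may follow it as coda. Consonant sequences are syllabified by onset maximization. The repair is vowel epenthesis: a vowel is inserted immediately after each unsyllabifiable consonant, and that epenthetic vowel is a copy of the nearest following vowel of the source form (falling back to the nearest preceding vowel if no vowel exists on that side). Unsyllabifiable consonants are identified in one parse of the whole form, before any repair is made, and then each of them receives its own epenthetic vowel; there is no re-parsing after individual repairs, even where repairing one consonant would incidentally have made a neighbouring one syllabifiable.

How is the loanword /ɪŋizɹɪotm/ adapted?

Under (C)(C)V(C), the unsyllabifiable consonants are /m/ (at most one coda consonant is licensed; onsets may contain at most 2 consonants).
Each unlicensed consonant becomes the onset of a new syllable: /m/ → /mo/.

ɪŋizɹɪotmo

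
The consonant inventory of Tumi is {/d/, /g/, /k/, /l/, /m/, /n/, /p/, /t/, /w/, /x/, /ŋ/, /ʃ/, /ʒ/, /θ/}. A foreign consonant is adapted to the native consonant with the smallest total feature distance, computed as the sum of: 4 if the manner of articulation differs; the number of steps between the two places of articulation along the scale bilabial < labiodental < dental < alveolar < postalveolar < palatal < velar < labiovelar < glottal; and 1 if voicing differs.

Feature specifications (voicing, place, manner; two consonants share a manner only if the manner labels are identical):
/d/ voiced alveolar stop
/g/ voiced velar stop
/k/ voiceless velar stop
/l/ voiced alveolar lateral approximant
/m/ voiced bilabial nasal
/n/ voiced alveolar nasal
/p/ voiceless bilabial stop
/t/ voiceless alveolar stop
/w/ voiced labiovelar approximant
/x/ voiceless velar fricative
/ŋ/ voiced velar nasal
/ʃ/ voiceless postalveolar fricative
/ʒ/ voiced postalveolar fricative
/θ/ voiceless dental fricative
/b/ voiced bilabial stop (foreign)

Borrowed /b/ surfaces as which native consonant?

p

/p/ is closest: same manner (stop), place distance 0 (bilabial→bilabial), voicing differs (+1); total 1. Next closest is /d/ at distance 3.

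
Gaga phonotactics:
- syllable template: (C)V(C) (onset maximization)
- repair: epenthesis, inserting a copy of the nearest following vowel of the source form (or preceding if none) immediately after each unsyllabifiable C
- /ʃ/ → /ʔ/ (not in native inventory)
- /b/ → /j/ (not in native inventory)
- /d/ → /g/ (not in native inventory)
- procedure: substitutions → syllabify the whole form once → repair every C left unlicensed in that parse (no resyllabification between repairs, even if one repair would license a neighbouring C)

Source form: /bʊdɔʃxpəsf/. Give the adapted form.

jʊgɔʔxəpəsfə

Substitution: /b/ → /j/, /d/ → /g/, /ʃ/ → /ʔ/, giving /jʊgɔʔxpəsf/.
Under (C)V(C), the unsyllabifiable consonants are /x/, /f/ (at most one coda consonant is licensed; onsets are limited to one consonant).
Inserting the epenthetic vowel yields /x/ → /xə/, /f/ → /fə/.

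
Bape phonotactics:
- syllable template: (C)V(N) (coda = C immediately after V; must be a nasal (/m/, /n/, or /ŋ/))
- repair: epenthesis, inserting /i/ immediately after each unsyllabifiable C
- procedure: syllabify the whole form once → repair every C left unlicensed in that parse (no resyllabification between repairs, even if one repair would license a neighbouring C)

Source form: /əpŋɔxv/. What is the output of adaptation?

əpiŋɔxivi

Under (C)V(N), the unsyllabifiable consonants are /p/, /x/, /v/ (only a nasal (/m/, /n/, or /ŋ/) is licensed in coda position; onsets are limited to one consonant).
Each unlicensed consonant becomes the onset of a new syllable: /p/ → /pi/, /x/ → /xi/, /v/ → /vi/.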